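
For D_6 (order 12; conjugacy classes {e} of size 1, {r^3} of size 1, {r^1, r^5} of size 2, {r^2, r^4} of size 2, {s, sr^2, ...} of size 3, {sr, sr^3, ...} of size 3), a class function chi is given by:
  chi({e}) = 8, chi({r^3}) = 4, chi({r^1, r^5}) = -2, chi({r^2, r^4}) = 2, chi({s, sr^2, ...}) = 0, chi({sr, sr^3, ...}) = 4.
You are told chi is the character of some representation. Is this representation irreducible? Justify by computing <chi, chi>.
Not irreducible (reducible): <chi, chi> = 12 > 1.

Explanation: <chi, chi> = (1/|G|) sum_C |C| * |chi(C)|^2 = (1/12)[1*|8|^2 + 1*|4|^2 + 2*|-2|^2 + 2*|2|^2 + 3*|0|^2 + 3*|4|^2]
  = (1/12)[(64) + (16) + (8) + (8) + (0) + (48)] = 144/12 = 12.
A character is irreducible iff <chi, chi> = 1, so this representation is reducible.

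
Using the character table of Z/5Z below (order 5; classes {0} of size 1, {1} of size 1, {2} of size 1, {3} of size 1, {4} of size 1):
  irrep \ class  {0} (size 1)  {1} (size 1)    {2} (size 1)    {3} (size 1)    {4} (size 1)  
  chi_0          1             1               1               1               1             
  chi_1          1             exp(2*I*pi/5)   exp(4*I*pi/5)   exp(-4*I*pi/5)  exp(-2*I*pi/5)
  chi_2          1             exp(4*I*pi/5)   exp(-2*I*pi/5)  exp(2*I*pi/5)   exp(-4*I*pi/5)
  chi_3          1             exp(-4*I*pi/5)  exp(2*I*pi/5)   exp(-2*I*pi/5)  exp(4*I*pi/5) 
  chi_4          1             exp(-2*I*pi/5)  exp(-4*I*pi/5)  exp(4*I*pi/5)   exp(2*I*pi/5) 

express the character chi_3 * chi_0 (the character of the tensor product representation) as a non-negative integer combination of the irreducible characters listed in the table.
chi_3 tensor chi_0 = chi_3 (all other irreducibles have multiplicity 0).

Why: The character of a tensor product is the pointwise product (chi_3 * chi_0)(C) = chi_3(C) * chi_0(C):
  {0}: (1)*(1), {1}: (exp(-4*I*pi/5))*(1), {2}: (exp(2*I*pi/5))*(1), {3}: (exp(-2*I*pi/5))*(1), {4}: (exp(4*I*pi/5))*(1)
so (chi_3 * chi_0) takes values
  {0} -> 1, {1} -> exp(-4*I*pi/5), {2} -> exp(2*I*pi/5), {3} -> exp(-2*I*pi/5), {4} -> exp(4*I*pi/5).
Now take the inner product of this character with each irreducible chi from the table, <chi_3*chi_0, chi> = (1/5) sum_C |C| (chi_3*chi_0)(C) conj(chi(C)):
  <chi_3*chi_0, chi_0> = (1/5)[1*(1)*conj(1) + 1*(exp(-4*I*pi/5))*conj(1) + 1*(exp(2*I*pi/5))*conj(1) + 1*(exp(-2*I*pi/5))*conj(1) + 1*(exp(4*I*pi/5))*conj(1)]
      = (1/5)[(1) + (exp(-4*I*pi/5)) + (exp(2*I*pi/5)) + (exp(-2*I*pi/5)) + (exp(4*I*pi/5))] = 0/5 = 0
  <chi_3*chi_0, chi_1> = (1/5)[1*(1)*conj(1) + 1*(exp(-4*I*pi/5))*conj(exp(2*I*pi/5)) + 1*(exp(2*I*pi/5))*conj(exp(4*I*pi/5)) + 1*(exp(-2*I*pi/5))*conj(exp(-4*I*pi/5)) + 1*(exp(4*I*pi/5))*conj(exp(-2*I*pi/5))]
      = (1/5)[(1) + (exp(4*I*pi/5)) + (exp(-2*I*pi/5)) + (exp(2*I*pi/5)) + (exp(-4*I*pi/5))] = 0/5 = 0
  <chi_3*chi_0, chi_2> = (1/5)[1*(1)*conj(1) + 1*(exp(-4*I*pi/5))*conj(exp(4*I*pi/5)) + 1*(exp(2*I*pi/5))*conj(exp(-2*I*pi/5)) + 1*(exp(-2*I*pi/5))*conj(exp(2*I*pi/5)) + 1*(exp(4*I*pi/5))*conj(exp(-4*I*pi/5))]
      = (1/5)[(1) + (exp(2*I*pi/5)) + (exp(4*I*pi/5)) + (exp(-4*I*pi/5)) + (exp(-2*I*pi/5))] = 0/5 = 0
  <chi_3*chi_0, chi_3> = (1/5)[1*(1)*conj(1) + 1*(exp(-4*I*pi/5))*conj(exp(-4*I*pi/5)) + 1*(exp(2*I*pi/5))*conj(exp(2*I*pi/5)) + 1*(exp(-2*I*pi/5))*conj(exp(-2*I*pi/5)) + 1*(exp(4*I*pi/5))*conj(exp(4*I*pi/5))]
      = (1/5)[(1) + (1) + (1) + (1) + (1)] = 5/5 = 1
  <chi_3*chi_0, chi_4> = (1/5)[1*(1)*conj(1) + 1*(exp(-4*I*pi/5))*conj(exp(-2*I*pi/5)) + 1*(exp(2*I*pi/5))*conj(exp(-4*I*pi/5)) + 1*(exp(-2*I*pi/5))*conj(exp(4*I*pi/5)) + 1*(exp(4*I*pi/5))*conj(exp(2*I*pi/5))]
      = (1/5)[(1) + (exp(-2*I*pi/5)) + (exp(-4*I*pi/5)) + (exp(4*I*pi/5)) + (exp(2*I*pi/5))] = 0/5 = 0
(Exp terms are combined using exp(i*s)*conj(exp(i*t)) = exp(i*(s-t)), and sums of them are collapsed using the identity that for every m > 1 the m distinct m-th roots of unity sum to 0, e.g. 1 + exp(2*I*pi/3) + exp(-2*I*pi/3) = 0.)
Hence the multiplicities are chi_3: 1. Dimension check: dim(chi_3)*dim(chi_0) = 1*1 = 1 and sum (mult * dim) = 1*1 = 1.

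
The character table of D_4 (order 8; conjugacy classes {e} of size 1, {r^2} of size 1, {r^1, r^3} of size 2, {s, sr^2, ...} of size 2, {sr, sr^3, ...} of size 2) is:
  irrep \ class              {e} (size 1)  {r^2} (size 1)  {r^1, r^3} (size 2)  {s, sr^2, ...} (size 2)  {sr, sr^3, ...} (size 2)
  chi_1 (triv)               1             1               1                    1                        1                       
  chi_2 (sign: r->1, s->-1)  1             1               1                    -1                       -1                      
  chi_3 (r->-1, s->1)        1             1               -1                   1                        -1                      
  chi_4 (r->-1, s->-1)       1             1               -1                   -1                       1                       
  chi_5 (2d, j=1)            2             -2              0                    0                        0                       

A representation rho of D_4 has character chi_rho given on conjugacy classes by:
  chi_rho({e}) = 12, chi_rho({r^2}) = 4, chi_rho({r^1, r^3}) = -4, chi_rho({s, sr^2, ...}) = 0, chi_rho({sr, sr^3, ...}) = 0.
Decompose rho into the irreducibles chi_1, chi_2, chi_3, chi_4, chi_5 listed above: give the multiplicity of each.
Multiplicities: chi_1: 1, chi_2: 1, chi_3: 3, chi_4: 3, chi_5: 2.

Argument: Use <chi_rho, chi> = (1/|G|) sum_C |C| * chi_rho(C) * conj(chi(C)) with |G| = 8 for each irreducible chi in the table:
  <chi_rho, chi_1> = (1/8)[1*(12)*conj(1) + 1*(4)*conj(1) + 2*(-4)*conj(1) + 2*(0)*conj(1) + 2*(0)*conj(1)]
      = (1/8)[(12) + (4) + (-8) + (0) + (0)] = 8/8 = 1
  <chi_rho, chi_2> = (1/8)[1*(12)*conj(1) + 1*(4)*conj(1) + 2*(-4)*conj(1) + 2*(0)*conj(-1) + 2*(0)*conj(-1)]
      = (1/8)[(12) + (4) + (-8) + (0) + (0)] = 8/8 = 1
  <chi_rho, chi_3> = (1/8)[1*(12)*conj(1) + 1*(4)*conj(1) + 2*(-4)*conj(-1) + 2*(0)*conj(1) + 2*(0)*conj(-1)]
      = (1/8)[(12) + (4) + (8) + (0) + (0)] = 24/8 = 3
  <chi_rho, chi_4> = (1/8)[1*(12)*conj(1) + 1*(4)*conj(1) + 2*(-4)*conj(-1) + 2*(0)*conj(-1) + 2*(0)*conj(1)]
      = (1/8)[(12) + (4) + (8) + (0) + (0)] = 24/8 = 3
  <chi_rho, chi_5> = (1/8)[1*(12)*conj(2) + 1*(4)*conj(-2) + 2*(-4)*conj(0) + 2*(0)*conj(0) + 2*(0)*conj(0)]
      = (1/8)[(24) + (-8) + (0) + (0) + (0)] = 16/8 = 2
Dimension check: dim(rho) = sum (mult * dim) = 1*1 + 1*1 + 3*1 + 3*1 + 2*2 = 12 = chi_rho(e) = 12.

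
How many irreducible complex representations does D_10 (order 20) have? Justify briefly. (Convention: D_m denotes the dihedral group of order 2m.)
8

The number of irreducible complex representations of a finite group equals its number of conjugacy classes. D_10 has 8 conjugacy classes (n/2 + 3 for n even), so D_10 (order 20) has exactly 8 irreducible complex representations.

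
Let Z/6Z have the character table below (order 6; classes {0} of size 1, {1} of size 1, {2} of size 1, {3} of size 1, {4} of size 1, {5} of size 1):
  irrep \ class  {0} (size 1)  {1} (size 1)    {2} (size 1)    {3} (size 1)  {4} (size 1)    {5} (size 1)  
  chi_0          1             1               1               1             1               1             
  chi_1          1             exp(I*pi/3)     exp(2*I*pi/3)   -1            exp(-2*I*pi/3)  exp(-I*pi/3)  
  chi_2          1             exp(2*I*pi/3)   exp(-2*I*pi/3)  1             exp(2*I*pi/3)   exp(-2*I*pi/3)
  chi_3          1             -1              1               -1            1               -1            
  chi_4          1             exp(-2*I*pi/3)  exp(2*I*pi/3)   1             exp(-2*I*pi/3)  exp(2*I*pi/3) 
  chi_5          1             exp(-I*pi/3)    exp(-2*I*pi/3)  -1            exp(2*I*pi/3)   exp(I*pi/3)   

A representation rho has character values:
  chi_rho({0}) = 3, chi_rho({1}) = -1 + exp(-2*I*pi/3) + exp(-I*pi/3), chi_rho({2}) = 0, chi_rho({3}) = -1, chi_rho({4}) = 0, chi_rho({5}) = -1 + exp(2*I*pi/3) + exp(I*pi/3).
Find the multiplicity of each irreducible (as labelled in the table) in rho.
Multiplicities: chi_0: 0, chi_1: 0, chi_2: 0, chi_3: 1, chi_4: 1, chi_5: 1.

Why: Use <chi_rho, chi> = (1/|G|) sum_C |C| * chi_rho(C) * conj(chi(C)) with |G| = 6 for each irreducible chi in the table:
  <chi_rho, chi_0> = (1/6)[1*(3)*conj(1) + 1*(-1 + exp(-2*I*pi/3) + exp(-I*pi/3))*conj(1) + 1*(0)*conj(1) + 1*(-1)*conj(1) + 1*(0)*conj(1) + 1*(-1 + exp(2*I*pi/3) + exp(I*pi/3))*conj(1)]
      = (1/6)[(3) + (-1 + exp(-2*I*pi/3) + exp(-I*pi/3)) + (0) + (-1) + (0) + (-1 + exp(2*I*pi/3) + exp(I*pi/3))] = 0/6 = 0
  <chi_rho, chi_1> = (1/6)[1*(3)*conj(1) + 1*(-1 + exp(-2*I*pi/3) + exp(-I*pi/3))*conj(exp(I*pi/3)) + 1*(0)*conj(exp(2*I*pi/3)) + 1*(-1)*conj(-1) + 1*(0)*conj(exp(-2*I*pi/3)) + 1*(-1 + exp(2*I*pi/3) + exp(I*pi/3))*conj(exp(-I*pi/3))]
      = (1/6)[(3) + (-2) + (0) + (1) + (0) + (-2)] = 0/6 = 0
  <chi_rho, chi_2> = (1/6)[1*(3)*conj(1) + 1*(-1 + exp(-2*I*pi/3) + exp(-I*pi/3))*conj(exp(2*I*pi/3)) + 1*(0)*conj(exp(-2*I*pi/3)) + 1*(-1)*conj(1) + 1*(0)*conj(exp(2*I*pi/3)) + 1*(-1 + exp(2*I*pi/3) + exp(I*pi/3))*conj(exp(-2*I*pi/3))]
      = (1/6)[(3) + (-1 + exp(2*I*pi/3) - exp(-2*I*pi/3)) + (0) + (-1) + (0) + (-1 + exp(-2*I*pi/3) - exp(2*I*pi/3))] = 0/6 = 0
  <chi_rho, chi_3> = (1/6)[1*(3)*conj(1) + 1*(-1 + exp(-2*I*pi/3) + exp(-I*pi/3))*conj(-1) + 1*(0)*conj(1) + 1*(-1)*conj(-1) + 1*(0)*conj(1) + 1*(-1 + exp(2*I*pi/3) + exp(I*pi/3))*conj(-1)]
      = (1/6)[(3) + (1 - exp(-I*pi/3) - exp(-2*I*pi/3)) + (0) + (1) + (0) + (1 - exp(I*pi/3) - exp(2*I*pi/3))] = 6/6 = 1
  <chi_rho, chi_4> = (1/6)[1*(3)*conj(1) + 1*(-1 + exp(-2*I*pi/3) + exp(-I*pi/3))*conj(exp(-2*I*pi/3)) + 1*(0)*conj(exp(2*I*pi/3)) + 1*(-1)*conj(1) + 1*(0)*conj(exp(-2*I*pi/3)) + 1*(-1 + exp(2*I*pi/3) + exp(I*pi/3))*conj(exp(2*I*pi/3))]
      = (1/6)[(3) + (2) + (0) + (-1) + (0) + (2)] = 6/6 = 1
  <chi_rho, chi_5> = (1/6)[1*(3)*conj(1) + 1*(-1 + exp(-2*I*pi/3) + exp(-I*pi/3))*conj(exp(-I*pi/3)) + 1*(0)*conj(exp(-2*I*pi/3)) + 1*(-1)*conj(-1) + 1*(0)*conj(exp(2*I*pi/3)) + 1*(-1 + exp(2*I*pi/3) + exp(I*pi/3))*conj(exp(I*pi/3))]
      = (1/6)[(3) + (1 - exp(I*pi/3) + exp(-I*pi/3)) + (0) + (1) + (0) + (1 - exp(-I*pi/3) + exp(I*pi/3))] = 6/6 = 1
(Exp terms are combined using exp(i*s)*conj(exp(i*t)) = exp(i*(s-t)), and sums of them are collapsed using the identity that for every m > 1 the m distinct m-th roots of unity sum to 0, e.g. 1 + exp(2*I*pi/3) + exp(-2*I*pi/3) = 0.)
Dimension check: dim(rho) = sum (mult * dim) = 0*1 + 0*1 + 0*1 + 1*1 + 1*1 + 1*1 = 3 = chi_rho(e) = 3.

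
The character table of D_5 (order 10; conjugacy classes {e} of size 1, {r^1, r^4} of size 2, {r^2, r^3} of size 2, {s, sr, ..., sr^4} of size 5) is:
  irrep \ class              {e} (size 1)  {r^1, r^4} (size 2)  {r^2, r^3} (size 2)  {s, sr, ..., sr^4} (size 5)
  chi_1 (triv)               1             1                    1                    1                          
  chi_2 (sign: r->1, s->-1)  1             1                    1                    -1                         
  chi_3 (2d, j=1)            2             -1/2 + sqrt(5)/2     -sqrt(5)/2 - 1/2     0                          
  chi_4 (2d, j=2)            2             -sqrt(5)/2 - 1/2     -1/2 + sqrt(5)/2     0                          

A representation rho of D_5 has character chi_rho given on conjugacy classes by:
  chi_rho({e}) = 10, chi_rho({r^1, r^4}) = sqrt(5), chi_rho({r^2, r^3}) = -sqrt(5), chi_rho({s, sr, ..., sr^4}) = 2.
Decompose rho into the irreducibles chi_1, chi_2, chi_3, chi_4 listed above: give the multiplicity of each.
Multiplicities: chi_1: 2, chi_2: 0, chi_3: 3, chi_4: 1.

Reasoning: Use <chi_rho, chi> = (1/|G|) sum_C |C| * chi_rho(C) * conj(chi(C)) with |G| = 10 for each irreducible chi in the table:
  <chi_rho, chi_1> = (1/10)[1*(10)*conj(1) + 2*(sqrt(5))*conj(1) + 2*(-sqrt(5))*conj(1) + 5*(2)*conj(1)]
      = (1/10)[(10) + (2*sqrt(5)) + (-2*sqrt(5)) + (10)] = 20/10 = 2
  <chi_rho, chi_2> = (1/10)[1*(10)*conj(1) + 2*(sqrt(5))*conj(1) + 2*(-sqrt(5))*conj(1) + 5*(2)*conj(-1)]
      = (1/10)[(10) + (2*sqrt(5)) + (-2*sqrt(5)) + (-10)] = 0/10 = 0
  <chi_rho, chi_3> = (1/10)[1*(10)*conj(2) + 2*(sqrt(5))*conj(-1/2 + sqrt(5)/2) + 2*(-sqrt(5))*conj(-sqrt(5)/2 - 1/2) + 5*(2)*conj(0)]
      = (1/10)[(20) + (5 - sqrt(5)) + (sqrt(5) + 5) + (0)] = 30/10 = 3
  <chi_rho, chi_4> = (1/10)[1*(10)*conj(2) + 2*(sqrt(5))*conj(-sqrt(5)/2 - 1/2) + 2*(-sqrt(5))*conj(-1/2 + sqrt(5)/2) + 5*(2)*conj(0)]
      = (1/10)[(20) + (-5 - sqrt(5)) + (-5 + sqrt(5)) + (0)] = 10/10 = 1
Dimension check: dim(rho) = sum (mult * dim) = 2*1 + 0*1 + 3*2 + 1*2 = 10 = chi_rho(e) = 10.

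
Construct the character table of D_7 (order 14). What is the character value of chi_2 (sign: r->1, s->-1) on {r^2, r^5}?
Conjugacy classes: {e} of size 1, {r^1, r^6} of size 2, {r^2, r^5} of size 2, {r^3, r^4} of size 2, {s, sr, ..., sr^6} of size 7.
Character table:
  irrep \ class              {e} (size 1)  {r^1, r^6} (size 2)  {r^2, r^5} (size 2)  {r^3, r^4} (size 2)  {s, sr, ..., sr^6} (size 7)
  chi_1 (triv)               1             1                    1                    1                    1                          
  chi_2 (sign: r->1, s->-1)  1             1                    1                    1                    -1                         
  chi_3 (2d, j=1)            2             2*cos(2*pi/7)        -2*cos(3*pi/7)       -2*cos(pi/7)         0                          
  chi_4 (2d, j=2)            2             -2*cos(3*pi/7)       -2*cos(pi/7)         2*cos(2*pi/7)        0                          
  chi_5 (2d, j=3)            2             -2*cos(pi/7)         2*cos(2*pi/7)        -2*cos(3*pi/7)       0                          

Spot check: chi_2 (sign: r->1, s->-1) on {r^2, r^5} = 1.

Justification: D_7 has order 2*7 = 14 with 5 conjugacy classes, hence 5 irreducibles. Sum of squared dims 1 + 1 + 4 + 4 + 4 = 14 = |G|. Linear characters come from the abelianisation; the 2-dimensional irreps have character r^k -> 2*cos(2*pi*j*k/7), reflections -> 0.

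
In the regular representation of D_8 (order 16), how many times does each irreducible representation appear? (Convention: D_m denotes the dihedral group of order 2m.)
Each irreducible V_i of dimension d_i appears with multiplicity d_i, i.e. rho_reg = (direct sum over all irreducibles V_i) d_i V_i. The irreducible dimensions for D_8 are 1, 1, 1, 1, 2, 2, 2: 4 irreducibles of dimension 1, each with multiplicity 1; 3 irreducibles of dimension 2, each with multiplicity 2. Total dimension 4*1*1 + 3*2*2 = 16 = |G|.

Solution. General theorem: in the regular representation of a finite group G, each irreducible appears with multiplicity equal to its dimension. Check: dim(rho_reg) = sum d_i^2 = 1 + 1 + 1 + 1 + 4 + 4 + 4 = 16 = |G|.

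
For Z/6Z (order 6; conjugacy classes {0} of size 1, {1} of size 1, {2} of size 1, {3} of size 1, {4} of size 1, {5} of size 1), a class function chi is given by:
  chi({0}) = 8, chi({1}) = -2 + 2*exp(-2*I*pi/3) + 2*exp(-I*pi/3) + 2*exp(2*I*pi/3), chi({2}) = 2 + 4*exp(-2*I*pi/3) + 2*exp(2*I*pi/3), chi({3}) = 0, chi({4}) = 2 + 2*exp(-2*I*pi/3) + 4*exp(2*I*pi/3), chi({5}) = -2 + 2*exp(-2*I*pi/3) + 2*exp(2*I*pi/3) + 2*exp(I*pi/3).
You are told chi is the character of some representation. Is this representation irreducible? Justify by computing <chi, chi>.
Not irreducible (reducible): <chi, chi> = 16 > 1.

Reasoning: <chi, chi> = (1/|G|) sum_C |C| * |chi(C)|^2 = (1/6)[1*|8|^2 + 1*|-2 + 2*exp(-2*I*pi/3) + 2*exp(-I*pi/3) + 2*exp(2*I*pi/3)|^2 + 1*|2 + 4*exp(-2*I*pi/3) + 2*exp(2*I*pi/3)|^2 + 1*|0|^2 + 1*|2 + 2*exp(-2*I*pi/3) + 4*exp(2*I*pi/3)|^2 + 1*|-2 + 2*exp(-2*I*pi/3) + 2*exp(2*I*pi/3) + 2*exp(I*pi/3)|^2]
  = (1/6)[(64) + (12) + (4) + (0) + (4) + (12)] = 96/6 = 16.
(Exp terms are combined using exp(i*s)*conj(exp(i*t)) = exp(i*(s-t)), and sums of them are collapsed using the identity that for every m > 1 the m distinct m-th roots of unity sum to 0, e.g. 1 + exp(2*I*pi/3) + exp(-2*I*pi/3) = 0.)
A character is irreducible iff <chi, chi> = 1, so this representation is reducible.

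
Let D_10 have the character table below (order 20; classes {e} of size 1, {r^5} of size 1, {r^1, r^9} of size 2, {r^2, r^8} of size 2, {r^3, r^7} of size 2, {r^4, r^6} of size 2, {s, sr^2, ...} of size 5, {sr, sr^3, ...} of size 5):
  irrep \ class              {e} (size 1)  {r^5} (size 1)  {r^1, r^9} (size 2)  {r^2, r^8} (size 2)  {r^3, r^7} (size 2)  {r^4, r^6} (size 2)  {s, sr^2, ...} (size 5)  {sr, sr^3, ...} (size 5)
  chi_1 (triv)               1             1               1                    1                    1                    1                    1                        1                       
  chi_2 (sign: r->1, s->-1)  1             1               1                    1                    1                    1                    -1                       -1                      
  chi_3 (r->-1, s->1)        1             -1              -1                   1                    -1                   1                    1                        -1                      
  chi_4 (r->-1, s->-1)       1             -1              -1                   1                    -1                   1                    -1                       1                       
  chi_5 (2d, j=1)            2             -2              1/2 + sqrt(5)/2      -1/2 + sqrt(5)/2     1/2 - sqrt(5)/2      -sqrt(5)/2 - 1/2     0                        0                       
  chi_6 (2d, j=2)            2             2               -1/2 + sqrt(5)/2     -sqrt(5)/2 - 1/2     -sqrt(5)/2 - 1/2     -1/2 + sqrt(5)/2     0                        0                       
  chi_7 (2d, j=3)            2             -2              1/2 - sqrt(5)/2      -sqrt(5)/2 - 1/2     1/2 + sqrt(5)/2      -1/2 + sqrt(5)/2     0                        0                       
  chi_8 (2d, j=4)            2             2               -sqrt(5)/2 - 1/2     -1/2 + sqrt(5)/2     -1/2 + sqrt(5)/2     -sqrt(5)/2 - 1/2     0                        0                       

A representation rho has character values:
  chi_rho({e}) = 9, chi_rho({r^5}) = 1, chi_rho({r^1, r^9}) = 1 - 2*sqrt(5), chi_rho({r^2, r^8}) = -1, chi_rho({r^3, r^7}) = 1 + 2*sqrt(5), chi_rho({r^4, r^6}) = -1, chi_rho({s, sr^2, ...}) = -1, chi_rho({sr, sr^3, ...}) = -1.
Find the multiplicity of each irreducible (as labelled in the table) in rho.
Multiplicities: chi_1: 0, chi_2: 1, chi_3: 0, chi_4: 0, chi_5: 0, chi_6: 0, chi_7: 2, chi_8: 2.

Use <chi_rho, chi> = (1/|G|) sum_C |C| * chi_rho(C) * conj(chi(C)) with |G| = 20 for each irreducible chi in the table:
  <chi_rho, chi_1> = (1/20)[1*(9)*conj(1) + 1*(1)*conj(1) + 2*(1 - 2*sqrt(5))*conj(1) + 2*(-1)*conj(1) + 2*(1 + 2*sqrt(5))*conj(1) + 2*(-1)*conj(1) + 5*(-1)*conj(1) + 5*(-1)*conj(1)]
      = (1/20)[(9) + (1) + (2 - 4*sqrt(5)) + (-2) + (2 + 4*sqrt(5)) + (-2) + (-5) + (-5)] = 0/20 = 0
  <chi_rho, chi_2> = (1/20)[1*(9)*conj(1) + 1*(1)*conj(1) + 2*(1 - 2*sqrt(5))*conj(1) + 2*(-1)*conj(1) + 2*(1 + 2*sqrt(5))*conj(1) + 2*(-1)*conj(1) + 5*(-1)*conj(-1) + 5*(-1)*conj(-1)]
      = (1/20)[(9) + (1) + (2 - 4*sqrt(5)) + (-2) + (2 + 4*sqrt(5)) + (-2) + (5) + (5)] = 20/20 = 1
  <chi_rho, chi_3> = (1/20)[1*(9)*conj(1) + 1*(1)*conj(-1) + 2*(1 - 2*sqrt(5))*conj(-1) + 2*(-1)*conj(1) + 2*(1 + 2*sqrt(5))*conj(-1) + 2*(-1)*conj(1) + 5*(-1)*conj(1) + 5*(-1)*conj(-1)]
      = (1/20)[(9) + (-1) + (-2 + 4*sqrt(5)) + (-2) + (-4*sqrt(5) - 2) + (-2) + (-5) + (5)] = 0/20 = 0
  <chi_rho, chi_4> = (1/20)[1*(9)*conj(1) + 1*(1)*conj(-1) + 2*(1 - 2*sqrt(5))*conj(-1) + 2*(-1)*conj(1) + 2*(1 + 2*sqrt(5))*conj(-1) + 2*(-1)*conj(1) + 5*(-1)*conj(-1) + 5*(-1)*conj(1)]
      = (1/20)[(9) + (-1) + (-2 + 4*sqrt(5)) + (-2) + (-4*sqrt(5) - 2) + (-2) + (5) + (-5)] = 0/20 = 0
  <chi_rho, chi_5> = (1/20)[1*(9)*conj(2) + 1*(1)*conj(-2) + 2*(1 - 2*sqrt(5))*conj(1/2 + sqrt(5)/2) + 2*(-1)*conj(-1/2 + sqrt(5)/2) + 2*(1 + 2*sqrt(5))*conj(1/2 - sqrt(5)/2) + 2*(-1)*conj(-sqrt(5)/2 - 1/2) + 5*(-1)*conj(0) + 5*(-1)*conj(0)]
      = (1/20)[(18) + (-2) + (-9 - sqrt(5)) + (1 - sqrt(5)) + (-9 + sqrt(5)) + (1 + sqrt(5)) + (0) + (0)] = 0/20 = 0
  <chi_rho, chi_6> = (1/20)[1*(9)*conj(2) + 1*(1)*conj(2) + 2*(1 - 2*sqrt(5))*conj(-1/2 + sqrt(5)/2) + 2*(-1)*conj(-sqrt(5)/2 - 1/2) + 2*(1 + 2*sqrt(5))*conj(-sqrt(5)/2 - 1/2) + 2*(-1)*conj(-1/2 + sqrt(5)/2) + 5*(-1)*conj(0) + 5*(-1)*conj(0)]
      = (1/20)[(18) + (2) + (-11 + 3*sqrt(5)) + (1 + sqrt(5)) + (-11 - 3*sqrt(5)) + (1 - sqrt(5)) + (0) + (0)] = 0/20 = 0
  <chi_rho, chi_7> = (1/20)[1*(9)*conj(2) + 1*(1)*conj(-2) + 2*(1 - 2*sqrt(5))*conj(1/2 - sqrt(5)/2) + 2*(-1)*conj(-sqrt(5)/2 - 1/2) + 2*(1 + 2*sqrt(5))*conj(1/2 + sqrt(5)/2) + 2*(-1)*conj(-1/2 + sqrt(5)/2) + 5*(-1)*conj(0) + 5*(-1)*conj(0)]
      = (1/20)[(18) + (-2) + (11 - 3*sqrt(5)) + (1 + sqrt(5)) + (3*sqrt(5) + 11) + (1 - sqrt(5)) + (0) + (0)] = 40/20 = 2
  <chi_rho, chi_8> = (1/20)[1*(9)*conj(2) + 1*(1)*conj(2) + 2*(1 - 2*sqrt(5))*conj(-sqrt(5)/2 - 1/2) + 2*(-1)*conj(-1/2 + sqrt(5)/2) + 2*(1 + 2*sqrt(5))*conj(-1/2 + sqrt(5)/2) + 2*(-1)*conj(-sqrt(5)/2 - 1/2) + 5*(-1)*conj(0) + 5*(-1)*conj(0)]
      = (1/20)[(18) + (2) + (sqrt(5) + 9) + (1 - sqrt(5)) + (9 - sqrt(5)) + (1 + sqrt(5)) + (0) + (0)] = 40/20 = 2
Dimension check: dim(rho) = sum (mult * dim) = 0*1 + 1*1 + 0*1 + 0*1 + 0*2 + 0*2 + 2*2 + 2*2 = 9 = chi_rho(e) = 9.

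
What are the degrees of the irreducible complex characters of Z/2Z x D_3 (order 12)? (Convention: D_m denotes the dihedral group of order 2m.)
Dimensions: 1, 1, 1, 1, 2, 2

Working: There are 6 irreducibles (= number of conjugacy classes). Their dimensions d_i satisfy sum d_i^2 = |G| = 12: 1 + 1 + 1 + 1 + 4 + 4 = 12. (For the product with Z/2Z: each of the 2 1-dim characters of Z/2Z tensors with each irrep of D_3, giving 2 copies of each D_3-dimension.)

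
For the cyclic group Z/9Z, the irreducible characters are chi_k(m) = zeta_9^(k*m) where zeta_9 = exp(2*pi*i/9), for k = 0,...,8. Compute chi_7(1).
chi_7(1) = zeta_9^7 = exp(-4*I*pi/9)

Reasoning: chi_7(1) = zeta_9^(7*1) = zeta_9^7. Since zeta_9^9 = 1, this equals zeta_9^7 = exp(2*pi*i*7/9) = exp(-4*I*pi/9).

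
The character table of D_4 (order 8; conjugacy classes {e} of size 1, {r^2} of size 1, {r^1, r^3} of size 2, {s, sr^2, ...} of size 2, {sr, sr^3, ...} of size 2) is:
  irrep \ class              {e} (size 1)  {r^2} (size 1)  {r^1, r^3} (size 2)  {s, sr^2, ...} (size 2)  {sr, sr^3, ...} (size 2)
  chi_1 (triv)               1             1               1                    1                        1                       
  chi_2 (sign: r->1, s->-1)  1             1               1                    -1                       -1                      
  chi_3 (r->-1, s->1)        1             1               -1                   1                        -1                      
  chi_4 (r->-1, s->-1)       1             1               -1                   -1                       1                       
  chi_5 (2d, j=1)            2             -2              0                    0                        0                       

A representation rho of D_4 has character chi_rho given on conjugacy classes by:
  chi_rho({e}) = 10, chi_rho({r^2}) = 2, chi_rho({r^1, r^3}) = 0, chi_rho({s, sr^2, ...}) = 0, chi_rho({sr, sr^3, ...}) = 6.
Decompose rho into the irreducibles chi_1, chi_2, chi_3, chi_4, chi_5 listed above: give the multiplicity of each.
Multiplicities: chi_1: 3, chi_2: 0, chi_3: 0, chi_4: 3, chi_5: 2.

Details: Use <chi_rho, chi> = (1/|G|) sum_C |C| * chi_rho(C) * conj(chi(C)) with |G| = 8 for each irreducible chi in the table:
  <chi_rho, chi_1> = (1/8)[1*(10)*conj(1) + 1*(2)*conj(1) + 2*(0)*conj(1) + 2*(0)*conj(1) + 2*(6)*conj(1)]
      = (1/8)[(10) + (2) + (0) + (0) + (12)] = 24/8 = 3
  <chi_rho, chi_2> = (1/8)[1*(10)*conj(1) + 1*(2)*conj(1) + 2*(0)*conj(1) + 2*(0)*conj(-1) + 2*(6)*conj(-1)]
      = (1/8)[(10) + (2) + (0) + (0) + (-12)] = 0/8 = 0
  <chi_rho, chi_3> = (1/8)[1*(10)*conj(1) + 1*(2)*conj(1) + 2*(0)*conj(-1) + 2*(0)*conj(1) + 2*(6)*conj(-1)]
      = (1/8)[(10) + (2) + (0) + (0) + (-12)] = 0/8 = 0
  <chi_rho, chi_4> = (1/8)[1*(10)*conj(1) + 1*(2)*conj(1) + 2*(0)*conj(-1) + 2*(0)*conj(-1) + 2*(6)*conj(1)]
      = (1/8)[(10) + (2) + (0) + (0) + (12)] = 24/8 = 3
  <chi_rho, chi_5> = (1/8)[1*(10)*conj(2) + 1*(2)*conj(-2) + 2*(0)*conj(0) + 2*(0)*conj(0) + 2*(6)*conj(0)]
      = (1/8)[(20) + (-4) + (0) + (0) + (0)] = 16/8 = 2
Dimension check: dim(rho) = sum (mult * dim) = 3*1 + 0*1 + 0*1 + 3*1 + 2*2 = 10 = chi_rho(e) = 10.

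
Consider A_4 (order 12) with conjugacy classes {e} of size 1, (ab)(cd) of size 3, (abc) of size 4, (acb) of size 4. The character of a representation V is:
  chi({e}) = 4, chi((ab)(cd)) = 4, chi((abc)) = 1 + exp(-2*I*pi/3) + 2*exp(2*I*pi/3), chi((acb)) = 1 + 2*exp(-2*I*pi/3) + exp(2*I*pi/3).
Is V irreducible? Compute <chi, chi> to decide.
Not irreducible (reducible): <chi, chi> = 6 > 1.

Why: <chi, chi> = (1/|G|) sum_C |C| * |chi(C)|^2 = (1/12)[1*|4|^2 + 3*|4|^2 + 4*|1 + exp(-2*I*pi/3) + 2*exp(2*I*pi/3)|^2 + 4*|1 + 2*exp(-2*I*pi/3) + exp(2*I*pi/3)|^2]
  = (1/12)[(16) + (48) + (4) + (4)] = 72/12 = 6.
(Exp terms are combined using exp(i*s)*conj(exp(i*t)) = exp(i*(s-t)), and sums of them are collapsed using the identity that for every m > 1 the m distinct m-th roots of unity sum to 0, e.g. 1 + exp(2*I*pi/3) + exp(-2*I*pi/3) = 0.)
A character is irreducible iff <chi, chi> = 1, so this representation is reducible.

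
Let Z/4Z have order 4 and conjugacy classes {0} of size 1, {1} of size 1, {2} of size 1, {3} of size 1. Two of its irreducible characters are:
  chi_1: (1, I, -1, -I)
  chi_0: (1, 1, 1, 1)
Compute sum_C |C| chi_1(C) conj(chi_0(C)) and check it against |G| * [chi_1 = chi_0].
Sum = 0; so <chi_1, chi_0> = 0 (distinct irreducibles are orthogonal).

Reasoning: Compute term by term over conjugacy classes (|C| * chi_1(C) * conj(chi_0(C))):
  1*(1)*conj(1) + 1*(I)*conj(1) + 1*(-1)*conj(1) + 1*(-I)*conj(1)
  = (1) + (I) + (-1) + (-I)
  = 0.
(Exp terms are combined using exp(i*s)*conj(exp(i*t)) = exp(i*(s-t)), and sums of them are collapsed using the identity that for every m > 1 the m distinct m-th roots of unity sum to 0, e.g. 1 + exp(2*I*pi/3) + exp(-2*I*pi/3) = 0.)
Dividing by |G| = 4 gives 0/4 = 0, matching the row-orthogonality relation <chi_1, chi_0> = [chi_1 = chi_0].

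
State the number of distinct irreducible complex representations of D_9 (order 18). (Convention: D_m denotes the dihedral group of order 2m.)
6

Derivation: The number of irreducible complex representations of a finite group equals its number of conjugacy classes. D_9 has 6 conjugacy classes ((n+3)/2 for n odd), so D_9 (order 18) has exactly 6 irreducible complex representations.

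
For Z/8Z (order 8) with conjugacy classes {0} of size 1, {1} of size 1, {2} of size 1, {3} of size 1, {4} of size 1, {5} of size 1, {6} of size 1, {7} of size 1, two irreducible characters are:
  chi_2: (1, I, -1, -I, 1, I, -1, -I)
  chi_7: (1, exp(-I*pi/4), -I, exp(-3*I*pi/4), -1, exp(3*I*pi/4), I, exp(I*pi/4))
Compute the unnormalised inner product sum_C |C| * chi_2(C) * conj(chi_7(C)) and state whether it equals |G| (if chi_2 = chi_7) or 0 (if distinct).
Sum = 0; so <chi_2, chi_7> = 0 (distinct irreducibles are orthogonal).

Reasoning: Compute term by term over conjugacy classes (|C| * chi_2(C) * conj(chi_7(C))):
  1*(1)*conj(1) + 1*(I)*conj(exp(-I*pi/4)) + 1*(-1)*conj(-I) + 1*(-I)*conj(exp(-3*I*pi/4)) + 1*(1)*conj(-1) + 1*(I)*conj(exp(3*I*pi/4)) + 1*(-1)*conj(I) + 1*(-I)*conj(exp(I*pi/4))
  = (1) + (exp(3*I*pi/4)) + (-I) + (-exp(-3*I*pi/4)) + (-1) + (exp(-I*pi/4)) + (I) + (-exp(I*pi/4))
  = 0.
(Exp terms are combined using exp(i*s)*conj(exp(i*t)) = exp(i*(s-t)), and sums of them are collapsed using the identity that for every m > 1 the m distinct m-th roots of unity sum to 0, e.g. 1 + exp(2*I*pi/3) + exp(-2*I*pi/3) = 0.)
Dividing by |G| = 8 gives 0/8 = 0, matching the row-orthogonality relation <chi_2, chi_7> = [chi_2 = chi_7].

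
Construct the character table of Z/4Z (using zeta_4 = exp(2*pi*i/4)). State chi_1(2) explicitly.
Character table of Z/4Z (irreps indexed chi_0,...,chi_3 with chi_k(m) = zeta_4^(k*m), zeta_4 = exp(2*pi*i/4)):
  irrep \ class  {0} (size 1)  {1} (size 1)  {2} (size 1)  {3} (size 1)
  chi_0          1             1             1             1           
  chi_1          1             I             -1            -I          
  chi_2          1             -1            1             -1          
  chi_3          1             -I            -1            I           

Spot check: chi_1(2) = zeta_4^(1*2) = zeta_4^2 = -1.

Details: Z/4Z is abelian, so all 4 irreducible complex representations are 1-dimensional. They are given by chi_k(m) = zeta_4^(k*m) for k = 0,...,3. Row orthogonality: sum_m chi_k(m) conj(chi_l(m)) = 4 * [k = l].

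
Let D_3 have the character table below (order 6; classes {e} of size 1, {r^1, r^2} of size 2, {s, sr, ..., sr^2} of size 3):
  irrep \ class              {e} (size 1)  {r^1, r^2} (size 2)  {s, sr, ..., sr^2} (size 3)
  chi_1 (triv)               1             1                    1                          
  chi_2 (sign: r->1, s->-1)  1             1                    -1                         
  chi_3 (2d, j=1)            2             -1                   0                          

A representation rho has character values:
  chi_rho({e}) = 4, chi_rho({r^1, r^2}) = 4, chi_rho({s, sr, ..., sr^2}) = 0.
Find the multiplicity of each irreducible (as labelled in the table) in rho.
Multiplicities: chi_1: 2, chi_2: 2, chi_3: 0.

Use <chi_rho, chi> = (1/|G|) sum_C |C| * chi_rho(C) * conj(chi(C)) with |G| = 6 for each irreducible chi in the table:
  <chi_rho, chi_1> = (1/6)[1*(4)*conj(1) + 2*(4)*conj(1) + 3*(0)*conj(1)]
      = (1/6)[(4) + (8) + (0)] = 12/6 = 2
  <chi_rho, chi_2> = (1/6)[1*(4)*conj(1) + 2*(4)*conj(1) + 3*(0)*conj(-1)]
      = (1/6)[(4) + (8) + (0)] = 12/6 = 2
  <chi_rho, chi_3> = (1/6)[1*(4)*conj(2) + 2*(4)*conj(-1) + 3*(0)*conj(0)]
      = (1/6)[(8) + (-8) + (0)] = 0/6 = 0
Dimension check: dim(rho) = sum (mult * dim) = 2*1 + 2*1 + 0*2 = 4 = chi_rho(e) = 4.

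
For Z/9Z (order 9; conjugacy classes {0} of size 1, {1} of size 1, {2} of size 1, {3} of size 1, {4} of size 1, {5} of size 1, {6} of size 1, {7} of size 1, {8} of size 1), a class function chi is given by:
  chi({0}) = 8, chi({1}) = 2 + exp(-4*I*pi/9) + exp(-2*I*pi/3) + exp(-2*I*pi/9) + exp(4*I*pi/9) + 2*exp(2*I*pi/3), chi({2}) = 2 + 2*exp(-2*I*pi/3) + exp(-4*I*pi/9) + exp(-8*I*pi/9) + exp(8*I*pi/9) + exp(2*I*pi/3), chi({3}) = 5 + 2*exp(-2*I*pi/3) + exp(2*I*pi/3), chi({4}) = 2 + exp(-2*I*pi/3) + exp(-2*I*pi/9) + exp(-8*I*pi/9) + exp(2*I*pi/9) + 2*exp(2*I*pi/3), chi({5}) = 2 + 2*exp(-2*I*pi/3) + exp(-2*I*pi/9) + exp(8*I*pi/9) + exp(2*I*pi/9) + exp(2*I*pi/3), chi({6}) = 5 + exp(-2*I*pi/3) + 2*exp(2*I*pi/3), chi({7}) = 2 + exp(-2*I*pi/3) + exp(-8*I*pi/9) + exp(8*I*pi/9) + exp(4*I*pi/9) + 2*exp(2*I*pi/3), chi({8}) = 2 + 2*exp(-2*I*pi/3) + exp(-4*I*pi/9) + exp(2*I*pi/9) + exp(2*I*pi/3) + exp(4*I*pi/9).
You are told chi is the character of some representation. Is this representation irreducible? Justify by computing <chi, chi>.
Not irreducible (reducible): <chi, chi> = 12 > 1.

Explanation: <chi, chi> = (1/|G|) sum_C |C| * |chi(C)|^2 = (1/9)[1*|8|^2 + 1*|2 + exp(-4*I*pi/9) + exp(-2*I*pi/3) + exp(-2*I*pi/9) + exp(4*I*pi/9) + 2*exp(2*I*pi/3)|^2 + 1*|2 + 2*exp(-2*I*pi/3) + exp(-4*I*pi/9) + exp(-8*I*pi/9) + exp(8*I*pi/9) + exp(2*I*pi/3)|^2 + 1*|5 + 2*exp(-2*I*pi/3) + exp(2*I*pi/3)|^2 + 1*|2 + exp(-2*I*pi/3) + exp(-2*I*pi/9) + exp(-8*I*pi/9) + exp(2*I*pi/9) + 2*exp(2*I*pi/3)|^2 + 1*|2 + 2*exp(-2*I*pi/3) + exp(-2*I*pi/9) + exp(8*I*pi/9) + exp(2*I*pi/9) + exp(2*I*pi/3)|^2 + 1*|5 + exp(-2*I*pi/3) + 2*exp(2*I*pi/3)|^2 + 1*|2 + exp(-2*I*pi/3) + exp(-8*I*pi/9) + exp(8*I*pi/9) + exp(4*I*pi/9) + 2*exp(2*I*pi/3)|^2 + 1*|2 + 2*exp(-2*I*pi/3) + exp(-4*I*pi/9) + exp(2*I*pi/9) + exp(2*I*pi/3) + exp(4*I*pi/9)|^2]
  = (1/9)[(64) + (12 + 9*exp(-2*I*pi/3) + 5*exp(-4*I*pi/9) + 6*exp(-2*I*pi/9) + 6*exp(-8*I*pi/9) + 6*exp(8*I*pi/9) + 6*exp(2*I*pi/9) + 5*exp(4*I*pi/9) + 9*exp(2*I*pi/3)) + (12 + 9*exp(-2*I*pi/3) + 6*exp(-4*I*pi/9) + 6*exp(-2*I*pi/9) + 5*exp(-8*I*pi/9) + 5*exp(8*I*pi/9) + 6*exp(2*I*pi/9) + 6*exp(4*I*pi/9) + 9*exp(2*I*pi/3)) + (13) + (12 + 9*exp(-2*I*pi/3) + 6*exp(-4*I*pi/9) + 5*exp(-2*I*pi/9) + 6*exp(-8*I*pi/9) + 6*exp(8*I*pi/9) + 5*exp(2*I*pi/9) + 6*exp(4*I*pi/9) + 9*exp(2*I*pi/3)) + (12 + 9*exp(-2*I*pi/3) + 6*exp(-4*I*pi/9) + 5*exp(-2*I*pi/9) + 6*exp(-8*I*pi/9) + 6*exp(8*I*pi/9) + 5*exp(2*I*pi/9) + 6*exp(4*I*pi/9) + 9*exp(2*I*pi/3)) + (13) + (12 + 9*exp(-2*I*pi/3) + 6*exp(-4*I*pi/9) + 6*exp(-2*I*pi/9) + 5*exp(-8*I*pi/9) + 5*exp(8*I*pi/9) + 6*exp(2*I*pi/9) + 6*exp(4*I*pi/9) + 9*exp(2*I*pi/3)) + (12 + 9*exp(-2*I*pi/3) + 5*exp(-4*I*pi/9) + 6*exp(-2*I*pi/9) + 6*exp(-8*I*pi/9) + 6*exp(8*I*pi/9) + 6*exp(2*I*pi/9) + 5*exp(4*I*pi/9) + 9*exp(2*I*pi/3))] = 108/9 = 12.
(Exp terms are combined using exp(i*s)*conj(exp(i*t)) = exp(i*(s-t)), and sums of them are collapsed using the identity that for every m > 1 the m distinct m-th roots of unity sum to 0, e.g. 1 + exp(2*I*pi/3) + exp(-2*I*pi/3) = 0.)
A character is irreducible iff <chi, chi> = 1, so this representation is reducible.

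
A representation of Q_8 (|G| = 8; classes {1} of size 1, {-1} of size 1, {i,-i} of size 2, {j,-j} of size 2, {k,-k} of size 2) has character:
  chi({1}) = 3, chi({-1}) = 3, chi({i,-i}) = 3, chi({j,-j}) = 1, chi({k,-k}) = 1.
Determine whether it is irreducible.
Not irreducible (reducible): <chi, chi> = 5 > 1.

Derivation: <chi, chi> = (1/|G|) sum_C |C| * |chi(C)|^2 = (1/8)[1*|3|^2 + 1*|3|^2 + 2*|3|^2 + 2*|1|^2 + 2*|1|^2]
  = (1/8)[(9) + (9) + (18) + (2) + (2)] = 40/8 = 5.
A character is irreducible iff <chi, chi> = 1, so this representation is reducible.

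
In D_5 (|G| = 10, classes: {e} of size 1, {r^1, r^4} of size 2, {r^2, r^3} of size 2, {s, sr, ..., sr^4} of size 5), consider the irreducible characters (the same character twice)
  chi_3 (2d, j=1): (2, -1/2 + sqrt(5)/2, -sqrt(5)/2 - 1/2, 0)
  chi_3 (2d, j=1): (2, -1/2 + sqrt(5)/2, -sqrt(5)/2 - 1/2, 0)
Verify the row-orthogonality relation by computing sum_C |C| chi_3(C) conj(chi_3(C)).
Sum = 10 = |G| = 10; so <chi_3, chi_3> = 1 (norm-1 confirms irreducibility).

Reasoning: Compute term by term over conjugacy classes (|C| * chi_3(C) * conj(chi_3(C))):
  1*(2)*conj(2) + 2*(-1/2 + sqrt(5)/2)*conj(-1/2 + sqrt(5)/2) + 2*(-sqrt(5)/2 - 1/2)*conj(-sqrt(5)/2 - 1/2) + 5*(0)*conj(0)
  = (4) + (3 - sqrt(5)) + (sqrt(5) + 3) + (0)
  = 10.
Dividing by |G| = 10 gives 10/10 = 1, matching the row-orthogonality relation <chi_3, chi_3> = [chi_3 = chi_3].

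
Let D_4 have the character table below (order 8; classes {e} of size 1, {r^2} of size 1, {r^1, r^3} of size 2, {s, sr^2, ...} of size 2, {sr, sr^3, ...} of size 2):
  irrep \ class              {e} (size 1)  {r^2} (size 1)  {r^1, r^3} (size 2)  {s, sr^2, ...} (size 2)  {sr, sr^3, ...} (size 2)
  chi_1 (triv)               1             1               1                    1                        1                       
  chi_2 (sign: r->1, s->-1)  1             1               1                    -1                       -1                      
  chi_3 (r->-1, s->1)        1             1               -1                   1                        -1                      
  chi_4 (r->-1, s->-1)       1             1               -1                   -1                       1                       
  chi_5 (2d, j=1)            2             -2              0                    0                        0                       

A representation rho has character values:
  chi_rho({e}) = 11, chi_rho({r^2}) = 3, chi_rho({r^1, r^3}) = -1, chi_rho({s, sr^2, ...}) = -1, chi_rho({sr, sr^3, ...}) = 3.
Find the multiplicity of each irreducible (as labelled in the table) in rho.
Multiplicities: chi_1: 2, chi_2: 1, chi_3: 1, chi_4: 3, chi_5: 2.

Solution. Use <chi_rho, chi> = (1/|G|) sum_C |C| * chi_rho(C) * conj(chi(C)) with |G| = 8 for each irreducible chi in the table:
  <chi_rho, chi_1> = (1/8)[1*(11)*conj(1) + 1*(3)*conj(1) + 2*(-1)*conj(1) + 2*(-1)*conj(1) + 2*(3)*conj(1)]
      = (1/8)[(11) + (3) + (-2) + (-2) + (6)] = 16/8 = 2
  <chi_rho, chi_2> = (1/8)[1*(11)*conj(1) + 1*(3)*conj(1) + 2*(-1)*conj(1) + 2*(-1)*conj(-1) + 2*(3)*conj(-1)]
      = (1/8)[(11) + (3) + (-2) + (2) + (-6)] = 8/8 = 1
  <chi_rho, chi_3> = (1/8)[1*(11)*conj(1) + 1*(3)*conj(1) + 2*(-1)*conj(-1) + 2*(-1)*conj(1) + 2*(3)*conj(-1)]
      = (1/8)[(11) + (3) + (2) + (-2) + (-6)] = 8/8 = 1
  <chi_rho, chi_4> = (1/8)[1*(11)*conj(1) + 1*(3)*conj(1) + 2*(-1)*conj(-1) + 2*(-1)*conj(-1) + 2*(3)*conj(1)]
      = (1/8)[(11) + (3) + (2) + (2) + (6)] = 24/8 = 3
  <chi_rho, chi_5> = (1/8)[1*(11)*conj(2) + 1*(3)*conj(-2) + 2*(-1)*conj(0) + 2*(-1)*conj(0) + 2*(3)*conj(0)]
      = (1/8)[(22) + (-6) + (0) + (0) + (0)] = 16/8 = 2
Dimension check: dim(rho) = sum (mult * dim) = 2*1 + 1*1 + 1*1 + 3*1 + 2*2 = 11 = chi_rho(e) = 11.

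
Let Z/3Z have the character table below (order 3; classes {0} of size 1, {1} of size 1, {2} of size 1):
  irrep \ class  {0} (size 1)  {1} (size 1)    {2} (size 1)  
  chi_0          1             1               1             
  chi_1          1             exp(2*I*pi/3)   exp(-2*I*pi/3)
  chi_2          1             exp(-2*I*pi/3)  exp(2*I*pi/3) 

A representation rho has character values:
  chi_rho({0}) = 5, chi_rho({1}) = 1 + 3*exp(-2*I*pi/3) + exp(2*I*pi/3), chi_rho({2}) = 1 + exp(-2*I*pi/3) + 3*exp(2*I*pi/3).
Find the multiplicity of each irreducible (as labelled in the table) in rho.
Multiplicities: chi_0: 1, chi_1: 1, chi_2: 3.

Proof sketch: Use <chi_rho, chi> = (1/|G|) sum_C |C| * chi_rho(C) * conj(chi(C)) with |G| = 3 for each irreducible chi in the table:
  <chi_rho, chi_0> = (1/3)[1*(5)*conj(1) + 1*(1 + 3*exp(-2*I*pi/3) + exp(2*I*pi/3))*conj(1) + 1*(1 + exp(-2*I*pi/3) + 3*exp(2*I*pi/3))*conj(1)]
      = (1/3)[(5) + (1 + 3*exp(-2*I*pi/3) + exp(2*I*pi/3)) + (1 + exp(-2*I*pi/3) + 3*exp(2*I*pi/3))] = 3/3 = 1
  <chi_rho, chi_1> = (1/3)[1*(5)*conj(1) + 1*(1 + 3*exp(-2*I*pi/3) + exp(2*I*pi/3))*conj(exp(2*I*pi/3)) + 1*(1 + exp(-2*I*pi/3) + 3*exp(2*I*pi/3))*conj(exp(-2*I*pi/3))]
      = (1/3)[(5) + (1 + exp(-2*I*pi/3) + 3*exp(2*I*pi/3)) + (1 + 3*exp(-2*I*pi/3) + exp(2*I*pi/3))] = 3/3 = 1
  <chi_rho, chi_2> = (1/3)[1*(5)*conj(1) + 1*(1 + 3*exp(-2*I*pi/3) + exp(2*I*pi/3))*conj(exp(-2*I*pi/3)) + 1*(1 + exp(-2*I*pi/3) + 3*exp(2*I*pi/3))*conj(exp(2*I*pi/3))]
      = (1/3)[(5) + (2) + (2)] = 9/3 = 3
(Exp terms are combined using exp(i*s)*conj(exp(i*t)) = exp(i*(s-t)), and sums of them are collapsed using the identity that for every m > 1 the m distinct m-th roots of unity sum to 0, e.g. 1 + exp(2*I*pi/3) + exp(-2*I*pi/3) = 0.)
Dimension check: dim(rho) = sum (mult * dim) = 1*1 + 1*1 + 3*1 = 5 = chi_rho(e) = 5.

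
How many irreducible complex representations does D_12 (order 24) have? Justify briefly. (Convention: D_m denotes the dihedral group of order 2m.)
9

Argument: The number of irreducible complex representations of a finite group equals its number of conjugacy classes. D_12 has 9 conjugacy classes (n/2 + 3 for n even), so D_12 (order 24) has exactly 9 irreducible complex representations.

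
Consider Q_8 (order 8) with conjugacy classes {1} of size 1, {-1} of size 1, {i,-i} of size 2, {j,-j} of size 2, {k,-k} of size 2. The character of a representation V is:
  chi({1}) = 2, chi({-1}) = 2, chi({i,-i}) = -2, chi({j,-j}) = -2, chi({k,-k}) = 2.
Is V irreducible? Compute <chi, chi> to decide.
Not irreducible (reducible): <chi, chi> = 4 > 1.

Reasoning: <chi, chi> = (1/|G|) sum_C |C| * |chi(C)|^2 = (1/8)[1*|2|^2 + 1*|2|^2 + 2*|-2|^2 + 2*|-2|^2 + 2*|2|^2]
  = (1/8)[(4) + (4) + (8) + (8) + (8)] = 32/8 = 4.
A character is irreducible iff <chi, chi> = 1, so this representation is reducible.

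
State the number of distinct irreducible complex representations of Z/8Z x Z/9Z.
72

Solution. The number of irreducible complex representations of a finite group equals its number of conjugacy classes. Z/8Z x Z/9Z is abelian of order 72, so every element is its own conjugacy class: 72 classes, so Z/8Z x Z/9Z (order 72) has exactly 72 irreducible complex representations.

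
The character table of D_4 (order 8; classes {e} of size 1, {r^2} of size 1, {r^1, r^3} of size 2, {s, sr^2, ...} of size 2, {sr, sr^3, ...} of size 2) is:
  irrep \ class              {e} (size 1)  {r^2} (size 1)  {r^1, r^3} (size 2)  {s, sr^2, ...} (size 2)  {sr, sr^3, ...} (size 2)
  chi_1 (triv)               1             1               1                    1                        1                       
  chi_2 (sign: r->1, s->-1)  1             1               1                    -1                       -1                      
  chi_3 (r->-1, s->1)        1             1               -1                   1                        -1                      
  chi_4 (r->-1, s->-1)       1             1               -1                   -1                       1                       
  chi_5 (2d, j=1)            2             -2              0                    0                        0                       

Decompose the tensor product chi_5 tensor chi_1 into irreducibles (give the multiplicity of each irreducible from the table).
chi_5 tensor chi_1 = chi_5 (all other irreducibles have multiplicity 0).

Solution. The character of a tensor product is the pointwise product (chi_5 * chi_1)(C) = chi_5(C) * chi_1(C):
  {e}: (2)*(1), {r^2}: (-2)*(1), {r^1, r^3}: (0)*(1), {s, sr^2, ...}: (0)*(1), {sr, sr^3, ...}: (0)*(1)
so (chi_5 * chi_1) takes values
  {e} -> 2, {r^2} -> -2, {r^1, r^3} -> 0, {s, sr^2, ...} -> 0, {sr, sr^3, ...} -> 0.
Now take the inner product of this character with each irreducible chi from the table, <chi_5*chi_1, chi> = (1/8) sum_C |C| (chi_5*chi_1)(C) conj(chi(C)):
  <chi_5*chi_1, chi_1> = (1/8)[1*(2)*conj(1) + 1*(-2)*conj(1) + 2*(0)*conj(1) + 2*(0)*conj(1) + 2*(0)*conj(1)]
      = (1/8)[(2) + (-2) + (0) + (0) + (0)] = 0/8 = 0
  <chi_5*chi_1, chi_2> = (1/8)[1*(2)*conj(1) + 1*(-2)*conj(1) + 2*(0)*conj(1) + 2*(0)*conj(-1) + 2*(0)*conj(-1)]
      = (1/8)[(2) + (-2) + (0) + (0) + (0)] = 0/8 = 0
  <chi_5*chi_1, chi_3> = (1/8)[1*(2)*conj(1) + 1*(-2)*conj(1) + 2*(0)*conj(-1) + 2*(0)*conj(1) + 2*(0)*conj(-1)]
      = (1/8)[(2) + (-2) + (0) + (0) + (0)] = 0/8 = 0
  <chi_5*chi_1, chi_4> = (1/8)[1*(2)*conj(1) + 1*(-2)*conj(1) + 2*(0)*conj(-1) + 2*(0)*conj(-1) + 2*(0)*conj(1)]
      = (1/8)[(2) + (-2) + (0) + (0) + (0)] = 0/8 = 0
  <chi_5*chi_1, chi_5> = (1/8)[1*(2)*conj(2) + 1*(-2)*conj(-2) + 2*(0)*conj(0) + 2*(0)*conj(0) + 2*(0)*conj(0)]
      = (1/8)[(4) + (4) + (0) + (0) + (0)] = 8/8 = 1
Hence the multiplicities are chi_5: 1. Dimension check: dim(chi_5)*dim(chi_1) = 2*1 = 2 and sum (mult * dim) = 1*2 = 2.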